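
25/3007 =25/3007 = 0.01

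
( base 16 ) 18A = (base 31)CM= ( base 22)hk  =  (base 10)394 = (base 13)244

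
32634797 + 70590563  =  103225360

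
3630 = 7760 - 4130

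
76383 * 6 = 458298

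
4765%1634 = 1497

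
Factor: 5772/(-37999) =  -  2^2*3^1*79^(  -  1 )=- 12/79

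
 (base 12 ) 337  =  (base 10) 475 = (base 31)fa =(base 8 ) 733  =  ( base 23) kf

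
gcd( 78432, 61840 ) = 16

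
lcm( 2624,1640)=13120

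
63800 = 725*88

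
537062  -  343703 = 193359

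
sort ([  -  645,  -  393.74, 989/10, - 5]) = [ - 645 , - 393.74, - 5, 989/10]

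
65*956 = 62140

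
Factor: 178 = 2^1*89^1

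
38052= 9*4228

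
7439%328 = 223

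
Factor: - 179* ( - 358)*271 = 17366222 = 2^1*179^2 * 271^1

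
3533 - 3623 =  - 90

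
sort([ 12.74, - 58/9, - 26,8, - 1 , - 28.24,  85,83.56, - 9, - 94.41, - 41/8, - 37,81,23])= [-94.41, - 37, - 28.24, - 26, -9, - 58/9, - 41/8,-1,8,  12.74 , 23,81,83.56, 85]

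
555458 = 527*1054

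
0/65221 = 0 = 0.00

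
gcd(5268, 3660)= 12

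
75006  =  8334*9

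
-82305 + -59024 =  - 141329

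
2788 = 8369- 5581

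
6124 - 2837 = 3287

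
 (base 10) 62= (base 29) 24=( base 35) 1R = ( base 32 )1U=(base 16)3e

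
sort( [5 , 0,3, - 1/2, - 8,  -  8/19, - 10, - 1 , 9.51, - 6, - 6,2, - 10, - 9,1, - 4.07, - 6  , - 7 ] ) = [ - 10,-10,-9, - 8,- 7, - 6,- 6,-6,- 4.07, - 1 , - 1/2, - 8/19, 0,1,2,3 , 5,9.51 ]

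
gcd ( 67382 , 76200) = 2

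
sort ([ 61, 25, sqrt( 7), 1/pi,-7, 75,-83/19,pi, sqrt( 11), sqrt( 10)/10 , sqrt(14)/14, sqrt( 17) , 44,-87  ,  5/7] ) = [-87 ,-7,-83/19, sqrt(14 ) /14,sqrt( 10 )/10,1/pi,5/7,sqrt( 7 ), pi,sqrt( 11), sqrt( 17), 25, 44,  61, 75] 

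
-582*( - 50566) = 29429412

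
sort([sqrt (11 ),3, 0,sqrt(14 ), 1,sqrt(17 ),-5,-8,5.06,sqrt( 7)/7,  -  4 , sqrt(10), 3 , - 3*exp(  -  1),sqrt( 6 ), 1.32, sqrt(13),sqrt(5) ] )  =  [ - 8, - 5, - 4, -3*exp( - 1), 0,sqrt(7)/7,1, 1.32, sqrt( 5),  sqrt (6), 3,3,  sqrt( 10) , sqrt(11), sqrt(  13 ),sqrt( 14), sqrt(17), 5.06]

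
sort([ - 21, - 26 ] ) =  [ -26 ,- 21]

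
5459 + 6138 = 11597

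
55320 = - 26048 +81368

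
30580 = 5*6116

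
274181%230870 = 43311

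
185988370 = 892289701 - 706301331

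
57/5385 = 19/1795 = 0.01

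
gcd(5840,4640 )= 80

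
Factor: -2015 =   -  5^1*13^1*31^1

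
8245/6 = 1374 + 1/6 = 1374.17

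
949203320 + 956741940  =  1905945260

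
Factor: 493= 17^1 * 29^1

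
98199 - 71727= 26472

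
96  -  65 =31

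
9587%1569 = 173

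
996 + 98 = 1094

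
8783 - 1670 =7113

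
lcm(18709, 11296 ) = 598688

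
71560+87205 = 158765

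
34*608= 20672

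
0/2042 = 0 = 0.00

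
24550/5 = 4910= 4910.00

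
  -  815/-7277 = 815/7277= 0.11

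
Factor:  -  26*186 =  - 2^2* 3^1*13^1*31^1  =  - 4836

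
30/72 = 5/12 = 0.42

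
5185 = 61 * 85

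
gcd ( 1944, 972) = 972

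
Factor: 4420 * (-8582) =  - 2^3 * 5^1*7^1*13^1*17^1*613^1 = - 37932440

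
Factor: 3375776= 2^5  *  31^1 * 41^1 *83^1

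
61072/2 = 30536 =30536.00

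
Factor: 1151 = 1151^1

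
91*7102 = 646282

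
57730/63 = 916 +22/63 = 916.35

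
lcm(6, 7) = 42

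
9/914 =9/914  =  0.01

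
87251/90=969 + 41/90 =969.46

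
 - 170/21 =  - 170/21  =  - 8.10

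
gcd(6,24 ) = 6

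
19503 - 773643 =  - 754140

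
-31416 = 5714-37130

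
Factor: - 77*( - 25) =1925   =  5^2*7^1*11^1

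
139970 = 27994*5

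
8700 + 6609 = 15309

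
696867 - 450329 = 246538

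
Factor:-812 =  - 2^2*7^1*29^1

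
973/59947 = 973/59947 = 0.02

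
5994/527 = 11 + 197/527 = 11.37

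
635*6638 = 4215130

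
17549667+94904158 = 112453825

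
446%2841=446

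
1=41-40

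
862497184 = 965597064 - 103099880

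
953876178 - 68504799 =885371379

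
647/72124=647/72124 = 0.01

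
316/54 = 5 + 23/27 = 5.85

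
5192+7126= 12318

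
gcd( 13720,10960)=40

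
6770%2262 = 2246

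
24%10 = 4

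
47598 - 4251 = 43347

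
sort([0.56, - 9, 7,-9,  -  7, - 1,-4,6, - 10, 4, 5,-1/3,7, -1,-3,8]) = [ - 10, - 9, - 9, - 7,-4, - 3, - 1,  -  1,  -  1/3, 0.56, 4, 5,6, 7, 7,8 ] 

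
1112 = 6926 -5814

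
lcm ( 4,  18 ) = 36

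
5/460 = 1/92=0.01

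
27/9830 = 27/9830 = 0.00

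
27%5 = 2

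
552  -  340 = 212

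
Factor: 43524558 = 2^1*3^2*7^1*11^1*31^1 * 1013^1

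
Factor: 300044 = 2^2*75011^1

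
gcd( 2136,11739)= 3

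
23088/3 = 7696= 7696.00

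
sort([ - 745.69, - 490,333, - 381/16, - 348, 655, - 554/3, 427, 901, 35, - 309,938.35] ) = [ - 745.69, - 490, - 348, - 309, - 554/3, - 381/16,  35, 333, 427, 655,  901 , 938.35 ] 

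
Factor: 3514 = 2^1*7^1*  251^1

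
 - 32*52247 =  - 1671904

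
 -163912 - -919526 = 755614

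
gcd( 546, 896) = 14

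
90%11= 2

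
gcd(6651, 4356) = 9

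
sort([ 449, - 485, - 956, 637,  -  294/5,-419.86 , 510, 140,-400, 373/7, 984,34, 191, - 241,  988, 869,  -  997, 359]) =[ - 997, - 956, - 485, - 419.86,  -  400, - 241, - 294/5, 34,373/7,140, 191,359, 449, 510, 637, 869, 984, 988]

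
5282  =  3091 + 2191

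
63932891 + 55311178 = 119244069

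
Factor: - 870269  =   - 487^1*1787^1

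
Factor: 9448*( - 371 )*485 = -2^3*5^1 * 7^1*53^1*97^1*1181^1= - 1700025880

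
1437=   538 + 899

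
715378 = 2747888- 2032510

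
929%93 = 92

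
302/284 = 151/142 = 1.06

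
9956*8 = 79648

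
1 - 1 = 0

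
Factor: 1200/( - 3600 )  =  -1/3 = -  3^( - 1)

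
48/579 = 16/193 = 0.08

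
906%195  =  126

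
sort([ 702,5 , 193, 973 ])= [ 5, 193,702,973 ] 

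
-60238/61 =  - 988 + 30/61 = - 987.51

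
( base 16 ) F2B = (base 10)3883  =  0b111100101011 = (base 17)D77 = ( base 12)22B7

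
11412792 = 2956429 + 8456363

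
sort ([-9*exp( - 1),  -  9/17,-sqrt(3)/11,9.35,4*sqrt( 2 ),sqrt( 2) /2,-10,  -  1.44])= [ - 10, -9 * exp( - 1),-1.44, - 9/17,-sqrt( 3 ) /11,sqrt( 2)/2,4*sqrt (2),9.35]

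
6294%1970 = 384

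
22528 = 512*44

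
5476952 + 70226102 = 75703054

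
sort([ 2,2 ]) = [ 2,2]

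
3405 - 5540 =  - 2135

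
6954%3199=556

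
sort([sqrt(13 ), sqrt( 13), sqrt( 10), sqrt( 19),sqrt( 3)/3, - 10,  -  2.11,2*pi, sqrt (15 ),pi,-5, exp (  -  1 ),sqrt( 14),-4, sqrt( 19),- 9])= [ - 10, - 9,-5, - 4,-2.11, exp( - 1),sqrt( 3)/3, pi, sqrt(10 ), sqrt(13), sqrt( 13),sqrt( 14), sqrt( 15), sqrt( 19), sqrt( 19), 2*pi] 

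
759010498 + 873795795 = 1632806293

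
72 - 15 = 57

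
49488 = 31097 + 18391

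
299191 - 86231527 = - 85932336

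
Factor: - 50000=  - 2^4*5^5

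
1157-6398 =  -5241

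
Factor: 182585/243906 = 2^ ( - 1) *3^ (-1) * 5^1*53^1*59^( - 1 )=265/354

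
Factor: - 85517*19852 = -1697683484  =  - 2^2*7^1*709^1*85517^1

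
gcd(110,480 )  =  10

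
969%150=69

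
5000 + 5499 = 10499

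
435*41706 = 18142110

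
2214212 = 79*28028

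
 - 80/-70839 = 80/70839=0.00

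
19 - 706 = -687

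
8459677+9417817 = 17877494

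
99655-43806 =55849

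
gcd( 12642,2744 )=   98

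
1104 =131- - 973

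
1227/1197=409/399 = 1.03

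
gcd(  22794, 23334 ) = 6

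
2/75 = 2/75 = 0.03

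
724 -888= -164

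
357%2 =1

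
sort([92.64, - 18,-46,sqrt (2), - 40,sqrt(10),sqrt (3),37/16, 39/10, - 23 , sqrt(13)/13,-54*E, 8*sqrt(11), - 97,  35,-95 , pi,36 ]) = [ -54*E, - 97, - 95 , - 46, - 40, - 23, - 18,  sqrt( 13) /13,sqrt( 2 ), sqrt ( 3),37/16,pi,sqrt( 10 ),  39/10,8 *sqrt( 11),35, 36,  92.64]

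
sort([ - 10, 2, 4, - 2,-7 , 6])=[-10 ,  -  7,  -  2,2, 4, 6]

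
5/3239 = 5/3239= 0.00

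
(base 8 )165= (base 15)7c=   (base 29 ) 41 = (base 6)313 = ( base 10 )117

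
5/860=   1/172 = 0.01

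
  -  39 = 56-95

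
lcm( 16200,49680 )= 745200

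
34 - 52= - 18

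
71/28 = 2 + 15/28 = 2.54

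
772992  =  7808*99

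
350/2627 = 350/2627 = 0.13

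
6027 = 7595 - 1568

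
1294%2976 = 1294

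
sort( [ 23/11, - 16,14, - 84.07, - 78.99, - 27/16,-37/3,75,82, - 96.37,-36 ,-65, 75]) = [- 96.37, - 84.07, - 78.99,-65,-36,-16, - 37/3, - 27/16, 23/11,14,  75, 75  ,  82 ]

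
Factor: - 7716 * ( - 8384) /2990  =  2^7*3^1 * 5^( - 1 ) * 13^( - 1) * 23^ ( - 1 ) * 131^1 *643^1 = 32345472/1495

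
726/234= 121/39 = 3.10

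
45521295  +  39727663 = 85248958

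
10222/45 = 227+7/45 = 227.16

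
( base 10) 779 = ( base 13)47c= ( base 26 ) 13P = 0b1100001011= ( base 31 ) P4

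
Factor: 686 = 2^1*7^3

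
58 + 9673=9731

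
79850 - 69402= 10448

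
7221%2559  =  2103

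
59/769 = 59/769 = 0.08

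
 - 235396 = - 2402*98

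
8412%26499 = 8412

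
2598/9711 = 866/3237 = 0.27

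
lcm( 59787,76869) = 538083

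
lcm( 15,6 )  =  30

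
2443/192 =2443/192=12.72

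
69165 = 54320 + 14845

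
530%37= 12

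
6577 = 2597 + 3980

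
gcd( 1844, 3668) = 4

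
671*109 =73139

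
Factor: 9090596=2^2*2272649^1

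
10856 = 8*1357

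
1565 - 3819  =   - 2254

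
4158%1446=1266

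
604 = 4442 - 3838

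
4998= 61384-56386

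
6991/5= 6991/5 = 1398.20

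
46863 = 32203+14660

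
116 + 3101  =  3217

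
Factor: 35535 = 3^1*5^1*23^1*103^1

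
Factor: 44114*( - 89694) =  - 2^2*3^3*7^1* 11^1*23^1*137^1*151^1=- 3956761116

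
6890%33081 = 6890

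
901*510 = 459510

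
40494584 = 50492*802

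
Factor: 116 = 2^2* 29^1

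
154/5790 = 77/2895 = 0.03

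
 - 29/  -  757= 29/757=0.04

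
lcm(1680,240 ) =1680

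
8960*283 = 2535680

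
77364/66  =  12894/11 = 1172.18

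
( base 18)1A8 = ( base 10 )512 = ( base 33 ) FH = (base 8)1000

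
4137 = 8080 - 3943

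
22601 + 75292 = 97893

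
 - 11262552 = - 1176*9577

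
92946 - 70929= 22017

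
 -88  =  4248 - 4336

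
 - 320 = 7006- 7326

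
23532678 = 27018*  871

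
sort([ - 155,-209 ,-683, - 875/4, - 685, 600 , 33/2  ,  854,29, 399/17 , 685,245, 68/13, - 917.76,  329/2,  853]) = [ - 917.76, - 685, - 683, - 875/4, - 209, - 155, 68/13, 33/2, 399/17  ,  29,329/2,245, 600, 685, 853  ,  854] 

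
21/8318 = 21/8318 = 0.00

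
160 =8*20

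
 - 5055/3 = -1685 = - 1685.00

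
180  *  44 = 7920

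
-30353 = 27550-57903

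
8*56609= 452872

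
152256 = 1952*78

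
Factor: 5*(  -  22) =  - 2^1*5^1 * 11^1 = - 110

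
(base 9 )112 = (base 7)161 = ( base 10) 92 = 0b1011100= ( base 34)2O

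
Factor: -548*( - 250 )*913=2^3*5^3*11^1* 83^1* 137^1 = 125081000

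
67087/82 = 818 + 11/82 = 818.13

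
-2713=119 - 2832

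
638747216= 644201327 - 5454111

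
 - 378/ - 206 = 1 + 86/103=1.83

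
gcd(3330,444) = 222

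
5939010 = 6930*857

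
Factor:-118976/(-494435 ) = 2^6*5^( - 1) *11^1* 13^2*98887^ ( - 1)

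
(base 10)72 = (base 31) 2a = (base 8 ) 110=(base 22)36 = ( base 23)33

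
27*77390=2089530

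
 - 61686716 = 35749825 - 97436541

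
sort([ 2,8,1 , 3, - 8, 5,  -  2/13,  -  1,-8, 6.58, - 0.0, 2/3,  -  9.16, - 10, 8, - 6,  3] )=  [ - 10,  -  9.16,-8,-8, - 6,  -  1,-2/13,-0.0, 2/3,1,2,3, 3, 5,  6.58,8, 8 ] 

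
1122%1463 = 1122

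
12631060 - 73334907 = - 60703847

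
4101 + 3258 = 7359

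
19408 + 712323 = 731731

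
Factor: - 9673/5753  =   - 11^( - 1)*17^1*523^( - 1)* 569^1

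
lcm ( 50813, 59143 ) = 3607723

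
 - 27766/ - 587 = 27766/587 = 47.30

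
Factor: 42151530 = 2^1* 3^1*5^1*967^1*1453^1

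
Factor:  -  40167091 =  - 449^1*89459^1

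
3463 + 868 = 4331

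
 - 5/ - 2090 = 1/418  =  0.00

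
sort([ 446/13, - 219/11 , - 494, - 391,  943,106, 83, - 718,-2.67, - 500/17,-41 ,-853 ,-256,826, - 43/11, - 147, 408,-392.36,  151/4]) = [ - 853, - 718 , - 494, - 392.36,-391, - 256, - 147 , - 41, - 500/17, - 219/11 ,-43/11, - 2.67, 446/13,151/4, 83, 106,  408, 826,  943 ]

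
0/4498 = 0= 0.00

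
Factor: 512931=3^1*37^1*4621^1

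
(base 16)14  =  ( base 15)15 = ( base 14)16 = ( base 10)20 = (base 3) 202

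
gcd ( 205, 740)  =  5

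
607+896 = 1503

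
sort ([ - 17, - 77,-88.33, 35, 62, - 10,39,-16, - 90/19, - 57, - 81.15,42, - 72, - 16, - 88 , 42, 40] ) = [-88.33, - 88, - 81.15 , -77,  -  72,-57, - 17, - 16,  -  16, - 10, - 90/19, 35,39,  40, 42, 42, 62 ]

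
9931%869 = 372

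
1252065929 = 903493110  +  348572819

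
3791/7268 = 3791/7268 = 0.52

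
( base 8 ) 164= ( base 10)116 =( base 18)68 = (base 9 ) 138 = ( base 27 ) 48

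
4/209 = 4/209=   0.02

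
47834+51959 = 99793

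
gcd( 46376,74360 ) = 88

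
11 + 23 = 34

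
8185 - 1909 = 6276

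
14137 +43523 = 57660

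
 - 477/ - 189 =53/21=2.52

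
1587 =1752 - 165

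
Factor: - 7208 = -2^3 * 17^1 * 53^1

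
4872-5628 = - 756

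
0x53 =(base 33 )2h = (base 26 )35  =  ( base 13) 65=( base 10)83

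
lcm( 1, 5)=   5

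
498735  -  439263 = 59472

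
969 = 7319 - 6350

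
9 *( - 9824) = - 88416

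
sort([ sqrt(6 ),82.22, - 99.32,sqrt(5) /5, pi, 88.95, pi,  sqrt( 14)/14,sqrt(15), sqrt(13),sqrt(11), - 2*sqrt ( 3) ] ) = [ - 99.32, - 2*sqrt(3 ), sqrt(14)/14,sqrt(5)/5, sqrt( 6),pi,  pi , sqrt(11 ),  sqrt ( 13 ),sqrt(15),82.22,88.95 ]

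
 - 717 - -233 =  - 484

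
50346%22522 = 5302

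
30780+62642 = 93422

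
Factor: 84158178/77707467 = 2^1* 3^( - 1) * 13^1*1078951^1*8634163^( - 1 )  =  28052726/25902489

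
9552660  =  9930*962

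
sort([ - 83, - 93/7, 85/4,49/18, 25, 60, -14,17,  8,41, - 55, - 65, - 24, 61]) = [- 83,  -  65, - 55, - 24, - 14, - 93/7,  49/18, 8, 17, 85/4,  25, 41, 60, 61]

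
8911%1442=259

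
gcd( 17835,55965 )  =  615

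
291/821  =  291/821  =  0.35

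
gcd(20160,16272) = 144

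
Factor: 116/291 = 2^2*3^ (  -  1 )*29^1*97^( - 1 )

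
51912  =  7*7416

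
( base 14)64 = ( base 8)130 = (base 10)88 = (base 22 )40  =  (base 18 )4g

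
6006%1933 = 207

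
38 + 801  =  839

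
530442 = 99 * 5358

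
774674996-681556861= 93118135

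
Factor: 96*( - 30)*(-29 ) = 2^6*3^2*5^1 * 29^1 = 83520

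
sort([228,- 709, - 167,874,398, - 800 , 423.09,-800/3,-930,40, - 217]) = [  -  930, - 800, - 709, - 800/3, - 217,  -  167,40,228, 398,423.09,874 ]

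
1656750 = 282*5875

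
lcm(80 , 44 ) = 880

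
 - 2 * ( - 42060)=84120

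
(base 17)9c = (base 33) 50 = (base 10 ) 165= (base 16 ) A5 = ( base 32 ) 55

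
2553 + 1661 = 4214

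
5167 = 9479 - 4312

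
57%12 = 9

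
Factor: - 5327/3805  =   - 7/5 = -  5^ ( - 1 )*7^1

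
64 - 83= - 19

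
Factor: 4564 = 2^2*7^1*163^1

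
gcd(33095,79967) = 1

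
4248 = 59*72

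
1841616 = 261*7056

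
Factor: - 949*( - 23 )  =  21827 = 13^1*23^1*73^1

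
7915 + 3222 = 11137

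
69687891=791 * 88101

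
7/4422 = 7/4422 = 0.00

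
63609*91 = 5788419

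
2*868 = 1736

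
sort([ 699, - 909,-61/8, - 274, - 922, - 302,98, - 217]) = [ - 922, - 909, - 302, - 274, - 217 , - 61/8,98, 699]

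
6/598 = 3/299 = 0.01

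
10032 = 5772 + 4260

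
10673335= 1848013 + 8825322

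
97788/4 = 24447 = 24447.00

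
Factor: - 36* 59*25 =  - 2^2*3^2 *5^2*59^1 = - 53100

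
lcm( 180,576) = 2880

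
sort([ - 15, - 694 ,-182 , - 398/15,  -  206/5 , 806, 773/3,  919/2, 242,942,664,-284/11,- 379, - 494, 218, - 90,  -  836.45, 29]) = [ - 836.45 ,  -  694,- 494,-379,-182, - 90,-206/5, - 398/15,-284/11, - 15,29 , 218,242,773/3 , 919/2,664, 806, 942] 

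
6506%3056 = 394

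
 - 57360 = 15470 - 72830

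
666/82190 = 333/41095 = 0.01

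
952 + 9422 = 10374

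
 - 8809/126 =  - 70+11/126 =- 69.91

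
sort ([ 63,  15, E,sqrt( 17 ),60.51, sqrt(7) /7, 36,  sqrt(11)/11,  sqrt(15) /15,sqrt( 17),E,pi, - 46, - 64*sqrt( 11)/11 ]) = [ - 46,-64*sqrt( 11)/11,sqrt(15)/15,  sqrt( 11)/11,sqrt(7) /7,E,E,pi,sqrt(17 ),sqrt( 17),15,36, 60.51,  63]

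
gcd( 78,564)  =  6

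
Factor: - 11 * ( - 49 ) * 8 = 4312 =2^3 *7^2 *11^1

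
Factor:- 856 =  -2^3*107^1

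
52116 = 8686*6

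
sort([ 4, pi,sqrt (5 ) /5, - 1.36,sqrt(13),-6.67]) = [ - 6.67, - 1.36, sqrt( 5 )/5,pi, sqrt(13 ) , 4] 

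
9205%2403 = 1996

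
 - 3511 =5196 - 8707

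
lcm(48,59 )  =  2832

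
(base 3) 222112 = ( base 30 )NQ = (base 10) 716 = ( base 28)pg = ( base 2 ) 1011001100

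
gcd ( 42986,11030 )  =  2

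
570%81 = 3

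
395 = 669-274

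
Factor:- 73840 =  - 2^4*5^1*13^1*71^1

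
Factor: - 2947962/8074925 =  - 2^1*3^1*5^( - 2 )* 322997^(-1 )*491327^1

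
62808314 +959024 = 63767338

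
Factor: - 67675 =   -  5^2*2707^1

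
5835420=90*64838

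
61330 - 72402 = - 11072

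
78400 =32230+46170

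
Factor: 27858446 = 2^1*7^1*11^1*19^1*9521^1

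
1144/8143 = 1144/8143 = 0.14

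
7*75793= 530551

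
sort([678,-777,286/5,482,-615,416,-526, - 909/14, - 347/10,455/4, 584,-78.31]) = [ - 777,-615, - 526,-78.31,-909/14,-347/10,286/5,455/4,416 , 482,584, 678 ] 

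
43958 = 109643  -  65685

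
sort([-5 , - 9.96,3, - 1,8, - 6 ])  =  [ - 9.96, - 6, - 5, - 1,3, 8 ]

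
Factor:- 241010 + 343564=2^1*47^1*  1091^1=102554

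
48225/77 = 48225/77 = 626.30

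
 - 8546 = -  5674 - 2872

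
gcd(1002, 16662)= 6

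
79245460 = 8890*8914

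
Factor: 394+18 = 412=2^2*103^1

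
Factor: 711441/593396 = 2^( - 2 )*3^2*109^( - 1)*137^1*577^1*1361^(-1 ) 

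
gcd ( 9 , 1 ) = 1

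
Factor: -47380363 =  - 59^1*803057^1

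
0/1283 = 0 = 0.00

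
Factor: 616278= 2^1*3^1*13^1*7901^1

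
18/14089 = 18/14089=   0.00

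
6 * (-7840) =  - 47040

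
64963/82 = 64963/82  =  792.23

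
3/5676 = 1/1892 = 0.00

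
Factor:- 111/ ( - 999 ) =3^( - 2) = 1/9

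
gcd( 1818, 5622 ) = 6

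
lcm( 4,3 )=12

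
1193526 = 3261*366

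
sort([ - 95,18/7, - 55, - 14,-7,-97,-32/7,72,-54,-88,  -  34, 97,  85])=[ - 97, - 95,- 88, - 55,-54,-34, - 14, - 7, - 32/7, 18/7,72, 85, 97] 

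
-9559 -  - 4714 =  - 4845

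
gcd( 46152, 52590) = 6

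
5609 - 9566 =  - 3957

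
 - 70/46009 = -1 + 45939/46009 = - 0.00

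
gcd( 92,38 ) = 2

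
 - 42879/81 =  - 530  +  17/27= - 529.37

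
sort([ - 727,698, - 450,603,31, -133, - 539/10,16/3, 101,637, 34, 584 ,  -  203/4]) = [ - 727, - 450, - 133, - 539/10  , - 203/4,16/3,31,34,101,584,603,637,698]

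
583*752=438416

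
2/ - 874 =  - 1/437 = -0.00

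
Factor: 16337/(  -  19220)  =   - 2^( - 2)*5^( - 1)* 17^1 = -  17/20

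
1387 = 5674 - 4287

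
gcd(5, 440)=5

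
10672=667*16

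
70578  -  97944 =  - 27366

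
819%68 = 3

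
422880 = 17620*24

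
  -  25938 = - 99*262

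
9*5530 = 49770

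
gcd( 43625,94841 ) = 1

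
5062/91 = 55 + 57/91 = 55.63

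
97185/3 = 32395 = 32395.00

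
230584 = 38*6068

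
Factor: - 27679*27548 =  - 762501092 =- 2^2*71^1* 89^1*97^1*311^1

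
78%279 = 78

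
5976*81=484056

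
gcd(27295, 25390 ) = 5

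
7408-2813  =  4595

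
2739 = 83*33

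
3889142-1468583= 2420559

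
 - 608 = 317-925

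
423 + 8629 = 9052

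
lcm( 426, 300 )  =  21300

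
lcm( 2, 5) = 10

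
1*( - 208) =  - 208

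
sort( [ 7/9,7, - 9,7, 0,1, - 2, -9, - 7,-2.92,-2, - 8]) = [  -  9,-9, - 8, -7,- 2.92 , - 2, - 2,0, 7/9,1,  7, 7]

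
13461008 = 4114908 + 9346100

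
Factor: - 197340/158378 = -390/313 = - 2^1*3^1*5^1 *13^1*313^( - 1)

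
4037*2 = 8074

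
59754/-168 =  -356 + 9/28 =-355.68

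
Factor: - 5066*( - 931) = 2^1*7^2*17^1 * 19^1 * 149^1 = 4716446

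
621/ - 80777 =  - 1+ 80156/80777 =-0.01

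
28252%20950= 7302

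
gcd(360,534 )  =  6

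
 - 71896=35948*( - 2) 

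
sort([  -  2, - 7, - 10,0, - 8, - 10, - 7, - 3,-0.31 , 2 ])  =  [ - 10, - 10, - 8, - 7, - 7, - 3, - 2,-0.31,0, 2] 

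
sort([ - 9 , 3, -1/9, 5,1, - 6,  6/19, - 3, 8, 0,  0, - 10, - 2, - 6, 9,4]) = [ - 10, - 9, - 6, - 6, -3,-2, - 1/9, 0, 0, 6/19, 1, 3, 4, 5 , 8, 9]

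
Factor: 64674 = 2^1*3^2*3593^1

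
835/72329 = 835/72329 = 0.01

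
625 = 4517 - 3892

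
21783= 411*53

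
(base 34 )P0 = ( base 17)2g0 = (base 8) 1522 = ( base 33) pp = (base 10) 850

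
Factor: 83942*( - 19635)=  - 2^1*3^1*5^1 * 7^1 * 11^1* 17^1*19^1*47^2 = - 1648201170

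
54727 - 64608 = -9881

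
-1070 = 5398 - 6468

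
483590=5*96718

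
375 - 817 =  - 442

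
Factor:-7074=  - 2^1*3^3*131^1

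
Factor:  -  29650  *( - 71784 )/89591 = 2128395600/89591 = 2^4 * 3^2*5^2*593^1*997^1*89591^ ( - 1 )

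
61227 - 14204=47023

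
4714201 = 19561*241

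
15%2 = 1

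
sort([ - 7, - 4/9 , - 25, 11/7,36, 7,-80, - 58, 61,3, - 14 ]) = [ - 80,-58, - 25, - 14,  -  7, - 4/9, 11/7, 3, 7, 36, 61 ]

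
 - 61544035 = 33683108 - 95227143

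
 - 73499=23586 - 97085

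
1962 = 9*218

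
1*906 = 906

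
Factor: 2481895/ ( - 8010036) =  - 2^(  -  2 ) * 3^( - 3) * 5^1 * 13^1*38183^1*74167^( - 1)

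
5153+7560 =12713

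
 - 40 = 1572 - 1612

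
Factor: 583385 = 5^1*11^1*10607^1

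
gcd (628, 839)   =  1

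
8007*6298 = 50428086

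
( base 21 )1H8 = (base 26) 150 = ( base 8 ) 1446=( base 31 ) q0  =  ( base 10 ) 806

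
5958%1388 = 406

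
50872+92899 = 143771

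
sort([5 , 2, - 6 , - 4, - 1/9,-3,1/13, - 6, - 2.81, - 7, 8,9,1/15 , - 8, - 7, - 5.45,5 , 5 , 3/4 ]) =[-8, - 7, - 7, - 6, - 6, - 5.45 , - 4, - 3, -2.81, - 1/9,1/15,  1/13,3/4, 2, 5 , 5 , 5,  8, 9] 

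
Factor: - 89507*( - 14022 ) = 1255067154= 2^1 * 3^2 * 11^1 * 19^1*41^1*79^1*103^1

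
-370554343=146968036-517522379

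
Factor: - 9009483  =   - 3^1*7^2 * 167^1*367^1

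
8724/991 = 8 + 796/991 = 8.80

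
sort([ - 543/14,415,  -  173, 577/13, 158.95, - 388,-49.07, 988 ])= [ - 388, - 173,- 49.07, - 543/14, 577/13,158.95, 415, 988]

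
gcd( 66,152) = 2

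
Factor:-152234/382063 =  - 206/517 = - 2^1*11^( - 1)*47^( - 1)*103^1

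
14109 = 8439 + 5670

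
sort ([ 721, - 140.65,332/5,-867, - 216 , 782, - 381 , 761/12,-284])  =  [-867,  -  381, - 284, - 216, - 140.65, 761/12, 332/5, 721, 782 ] 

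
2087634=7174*291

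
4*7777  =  31108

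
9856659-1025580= 8831079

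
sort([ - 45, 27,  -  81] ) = [  -  81,  -  45,27 ] 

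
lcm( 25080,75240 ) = 75240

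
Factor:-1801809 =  - 3^2*200201^1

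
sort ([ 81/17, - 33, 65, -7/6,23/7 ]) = [ - 33,- 7/6,23/7,81/17,65 ] 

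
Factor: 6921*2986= 20666106= 2^1 * 3^2*769^1*1493^1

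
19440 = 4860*4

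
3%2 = 1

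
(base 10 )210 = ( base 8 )322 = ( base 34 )66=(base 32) 6i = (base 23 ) 93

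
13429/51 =263 +16/51 = 263.31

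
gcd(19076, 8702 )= 38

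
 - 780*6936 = -5410080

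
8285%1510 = 735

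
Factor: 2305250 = 2^1*5^3 * 9221^1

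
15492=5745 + 9747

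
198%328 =198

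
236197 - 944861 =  - 708664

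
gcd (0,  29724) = 29724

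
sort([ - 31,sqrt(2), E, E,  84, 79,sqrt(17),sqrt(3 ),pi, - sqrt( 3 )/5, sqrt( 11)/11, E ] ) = [  -  31, - sqrt ( 3)/5, sqrt(11)/11,sqrt(2), sqrt( 3 ), E,  E, E,pi, sqrt(17) , 79, 84 ] 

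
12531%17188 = 12531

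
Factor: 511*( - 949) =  - 7^1*13^1 * 73^2=- 484939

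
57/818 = 57/818=0.07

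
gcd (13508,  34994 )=2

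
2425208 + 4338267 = 6763475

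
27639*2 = 55278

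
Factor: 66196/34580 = 67/35 = 5^( - 1)*7^( - 1)*67^1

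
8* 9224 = 73792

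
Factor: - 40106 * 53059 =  - 2^1*11^1*97^1*547^1*1823^1 = -  2127984254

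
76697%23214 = 7055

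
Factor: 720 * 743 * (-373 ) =-2^4* 3^2*5^1 * 373^1*743^1 = - 199540080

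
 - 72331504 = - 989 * 73136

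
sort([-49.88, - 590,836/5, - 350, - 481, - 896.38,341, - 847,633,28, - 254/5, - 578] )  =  [ - 896.38, - 847,-590, - 578, - 481,-350, - 254/5, - 49.88, 28, 836/5,341, 633]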